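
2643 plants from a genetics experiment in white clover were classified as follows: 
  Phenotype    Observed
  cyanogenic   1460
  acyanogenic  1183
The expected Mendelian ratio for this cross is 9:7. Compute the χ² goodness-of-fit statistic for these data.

Total ratio parts = 16. Expected numbers out of 2643:
  cyanogenic: 2643 × 9/16 = 1486.6875
  acyanogenic: 2643 × 7/16 = 1156.3125
χ² = Σ (O − E)² / E
  cyanogenic: (1460 − 1486.6875)² / 1486.6875 = 0.4791
  acyanogenic: (1183 − 1156.3125)² / 1156.3125 = 0.6159
χ² = 0.4791 + 0.6159 = 1.095

1.095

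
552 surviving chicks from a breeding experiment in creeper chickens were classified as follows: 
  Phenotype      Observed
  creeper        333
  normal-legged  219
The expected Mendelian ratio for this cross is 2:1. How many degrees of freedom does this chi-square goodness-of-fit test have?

1

A goodness-of-fit test with 2 phenotype classes has df = 2 − 1 = 1.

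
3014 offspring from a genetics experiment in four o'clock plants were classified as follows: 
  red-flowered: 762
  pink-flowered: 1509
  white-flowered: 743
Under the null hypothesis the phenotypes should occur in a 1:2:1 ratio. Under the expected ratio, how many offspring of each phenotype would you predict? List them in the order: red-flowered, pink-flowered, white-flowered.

Expected counts for N = 3014 under a 1:2:1 ratio (total parts = 4):
  red-flowered: 3014 × 1/4 = 753.5
  pink-flowered: 3014 × 2/4 = 1507
  white-flowered: 3014 × 1/4 = 753.5

753.5, 1507, 753.5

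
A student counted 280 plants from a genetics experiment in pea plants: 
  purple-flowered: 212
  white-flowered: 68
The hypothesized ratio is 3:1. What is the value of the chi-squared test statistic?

0.076

Under the 3:1 hypothesis (Σ ratio = 4, N = 280):
  purple-flowered: 280 × 3/4 = 210
  white-flowered: 280 × 1/4 = 70
χ² = Σ (O − E)² / E
  purple-flowered: (212 − 210)² / 210 = 0.0190
  white-flowered: (68 − 70)² / 70 = 0.0571
χ² = 0.0190 + 0.0571 = 0.0761 ≈ 0.076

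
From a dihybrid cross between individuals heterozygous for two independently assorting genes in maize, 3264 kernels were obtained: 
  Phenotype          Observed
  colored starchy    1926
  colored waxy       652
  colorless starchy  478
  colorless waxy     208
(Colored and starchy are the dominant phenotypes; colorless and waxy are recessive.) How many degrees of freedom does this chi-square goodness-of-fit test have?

3

A dihybrid F₂ with independent assortment and complete dominance at both loci gives a 9:3:3:1 phenotypic ratio.
A goodness-of-fit test with 4 phenotype classes has df = 4 − 1 = 3.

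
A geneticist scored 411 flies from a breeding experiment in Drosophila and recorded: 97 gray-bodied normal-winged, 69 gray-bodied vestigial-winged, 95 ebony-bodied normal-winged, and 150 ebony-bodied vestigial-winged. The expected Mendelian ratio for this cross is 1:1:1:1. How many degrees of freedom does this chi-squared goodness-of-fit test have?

3

A goodness-of-fit test with 4 phenotype classes has df = 4 − 1 = 3.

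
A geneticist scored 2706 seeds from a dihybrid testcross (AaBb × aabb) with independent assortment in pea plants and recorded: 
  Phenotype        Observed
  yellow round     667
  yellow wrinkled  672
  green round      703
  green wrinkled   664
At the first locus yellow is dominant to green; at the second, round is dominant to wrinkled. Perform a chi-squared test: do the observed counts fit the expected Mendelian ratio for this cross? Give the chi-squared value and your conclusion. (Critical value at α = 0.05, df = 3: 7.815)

1.432; consistent

A dihybrid testcross with independent assortment gives a 1:1:1:1 ratio.
Expected counts for N = 2706 under a 1:1:1:1 ratio (total parts = 4):
  yellow round: 2706 × 1/4 = 676.5
  yellow wrinkled: 2706 × 1/4 = 676.5
  green round: 2706 × 1/4 = 676.5
  green wrinkled: 2706 × 1/4 = 676.5
χ² = Σ (O − E)² / E
  yellow round: (667 − 676.5)² / 676.5 = 0.1334
  yellow wrinkled: (672 − 676.5)² / 676.5 = 0.0299
  green round: (703 − 676.5)² / 676.5 = 1.0381
  green wrinkled: (664 − 676.5)² / 676.5 = 0.2310
χ² = 0.1334 + 0.0299 + 1.0381 + 0.2310 = 1.4324 ≈ 1.432
Degrees of freedom = 4 − 1 = 3; critical value at α = 0.05 is 7.815.
Since 1.432 < 7.815, we fail to reject the null hypothesis — the data are consistent with the 1:1:1:1 ratio.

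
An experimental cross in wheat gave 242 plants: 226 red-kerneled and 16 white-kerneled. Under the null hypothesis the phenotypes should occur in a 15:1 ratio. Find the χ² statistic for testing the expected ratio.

0.054

The 15:1 ratio has 16 parts, so with N = 242 the expected counts are:
  red-kerneled: 242 × 15/16 = 226.875
  white-kerneled: 242 × 1/16 = 15.125
χ² = Σ (O − E)² / E
  red-kerneled: (226 − 226.875)² / 226.875 = 0.0034
  white-kerneled: (16 − 15.125)² / 15.125 = 0.0506
χ² = 0.0034 + 0.0506 = 0.054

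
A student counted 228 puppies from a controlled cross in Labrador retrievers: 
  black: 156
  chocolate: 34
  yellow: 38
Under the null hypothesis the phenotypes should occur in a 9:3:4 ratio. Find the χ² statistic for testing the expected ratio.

14.129

Expected counts for N = 228 under a 9:3:4 ratio (total parts = 16):
  black: 228 × 9/16 = 128.25
  chocolate: 228 × 3/16 = 42.75
  yellow: 228 × 4/16 = 57
χ² = Σ (O − E)² / E
  black: (156 − 128.25)² / 128.25 = 6.0044
  chocolate: (34 − 42.75)² / 42.75 = 1.7909
  yellow: (38 − 57)² / 57 = 6.3333
χ² = 6.0044 + 1.7909 + 6.3333 = 14.1286 ≈ 14.129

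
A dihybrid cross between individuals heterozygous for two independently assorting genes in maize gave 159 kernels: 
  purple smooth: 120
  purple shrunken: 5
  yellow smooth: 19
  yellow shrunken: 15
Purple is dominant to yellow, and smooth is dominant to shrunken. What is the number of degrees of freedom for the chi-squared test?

3

A dihybrid F₂ with independent assortment and complete dominance at both loci gives a 9:3:3:1 phenotypic ratio.
A goodness-of-fit test with 4 phenotype classes has df = 4 − 1 = 3.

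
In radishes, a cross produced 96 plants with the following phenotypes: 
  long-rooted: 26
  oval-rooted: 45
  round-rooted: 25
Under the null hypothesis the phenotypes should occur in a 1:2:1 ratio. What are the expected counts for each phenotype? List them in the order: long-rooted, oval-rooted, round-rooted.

24, 48, 24

The 1:2:1 ratio has 4 parts, so with N = 96 the expected counts are:
  long-rooted: 96 × 1/4 = 24
  oval-rooted: 96 × 2/4 = 48
  round-rooted: 96 × 1/4 = 24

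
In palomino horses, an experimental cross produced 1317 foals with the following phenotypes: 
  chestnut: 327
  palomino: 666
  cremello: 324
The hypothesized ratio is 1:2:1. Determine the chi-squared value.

Under the 1:2:1 hypothesis (Σ ratio = 4, N = 1317):
  chestnut: 1317 × 1/4 = 329.25
  palomino: 1317 × 2/4 = 658.5
  cremello: 1317 × 1/4 = 329.25
χ² = Σ (O − E)² / E
  chestnut: (327 − 329.25)² / 329.25 = 0.0154
  palomino: (666 − 658.5)² / 658.5 = 0.0854
  cremello: (324 − 329.25)² / 329.25 = 0.0837
χ² = 0.0154 + 0.0854 + 0.0837 = 0.1845 ≈ 0.185

0.185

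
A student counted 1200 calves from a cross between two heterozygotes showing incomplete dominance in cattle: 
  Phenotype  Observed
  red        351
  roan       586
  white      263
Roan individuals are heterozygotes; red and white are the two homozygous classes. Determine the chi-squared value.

13.560

With incomplete dominance, a heterozygote × heterozygote cross gives a 1:2:1 phenotypic ratio.
Under the 1:2:1 hypothesis (Σ ratio = 4, N = 1200):
  red: 1200 × 1/4 = 300
  roan: 1200 × 2/4 = 600
  white: 1200 × 1/4 = 300
χ² = Σ (O − E)² / E
  red: (351 − 300)² / 300 = 8.6700
  roan: (586 − 600)² / 600 = 0.3267
  white: (263 − 300)² / 300 = 4.5633
χ² = 8.6700 + 0.3267 + 4.5633 = 13.560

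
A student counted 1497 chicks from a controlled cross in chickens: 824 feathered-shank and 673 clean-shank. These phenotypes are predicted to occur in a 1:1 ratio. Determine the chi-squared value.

The 1:1 ratio has 2 parts, so with N = 1497 the expected counts are:
  feathered-shank: 1497 × 1/2 = 748.5
  clean-shank: 1497 × 1/2 = 748.5
χ² = Σ (O − E)² / E
  feathered-shank: (824 − 748.5)² / 748.5 = 7.6156
  clean-shank: (673 − 748.5)² / 748.5 = 7.6156
χ² = 7.6156 + 7.6156 = 15.2312 ≈ 15.231

15.231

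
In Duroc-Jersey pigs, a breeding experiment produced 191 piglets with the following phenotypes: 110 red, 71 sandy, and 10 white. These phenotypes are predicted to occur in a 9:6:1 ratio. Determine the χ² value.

0.381

Total ratio parts = 16. Expected numbers out of 191:
  red: 191 × 9/16 = 107.4375
  sandy: 191 × 6/16 = 71.625
  white: 191 × 1/16 = 11.9375
χ² = Σ (O − E)² / E
  red: (110 − 107.4375)² / 107.4375 = 0.0611
  sandy: (71 − 71.625)² / 71.625 = 0.0055
  white: (10 − 11.9375)² / 11.9375 = 0.3145
χ² = 0.0611 + 0.0055 + 0.3145 = 0.3811 ≈ 0.381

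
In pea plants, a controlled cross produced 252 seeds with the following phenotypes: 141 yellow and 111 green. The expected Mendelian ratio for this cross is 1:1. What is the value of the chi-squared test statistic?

3.571

The 1:1 ratio has 2 parts, so with N = 252 the expected counts are:
  yellow: 252 × 1/2 = 126
  green: 252 × 1/2 = 126
χ² = Σ (O − E)² / E
  yellow: (141 − 126)² / 126 = 1.7857
  green: (111 − 126)² / 126 = 1.7857
χ² = 1.7857 + 1.7857 = 3.5714 ≈ 3.571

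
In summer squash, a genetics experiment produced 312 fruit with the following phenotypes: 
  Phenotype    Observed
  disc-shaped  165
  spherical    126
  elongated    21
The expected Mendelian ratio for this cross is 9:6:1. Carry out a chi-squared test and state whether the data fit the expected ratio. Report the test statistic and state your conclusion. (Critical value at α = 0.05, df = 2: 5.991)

The 9:6:1 ratio has 16 parts, so with N = 312 the expected counts are:
  disc-shaped: 312 × 9/16 = 175.5
  spherical: 312 × 6/16 = 117
  elongated: 312 × 1/16 = 19.5
χ² = Σ (O − E)² / E
  disc-shaped: (165 − 175.5)² / 175.5 = 0.6282
  spherical: (126 − 117)² / 117 = 0.6923
  elongated: (21 − 19.5)² / 19.5 = 0.1154
χ² = 0.6282 + 0.6923 + 0.1154 = 1.4359 ≈ 1.436
Degrees of freedom = 3 − 1 = 2; critical value at α = 0.05 is 5.991.
Since 1.436 < 5.991, we fail to reject the null hypothesis — the data are consistent with the 9:6:1 ratio.

1.436; consistent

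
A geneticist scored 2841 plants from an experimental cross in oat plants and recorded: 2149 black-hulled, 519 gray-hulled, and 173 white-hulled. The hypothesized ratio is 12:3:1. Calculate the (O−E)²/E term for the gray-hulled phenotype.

Under the 12:3:1 hypothesis (Σ ratio = 16, N = 2841):
  black-hulled: 2841 × 12/16 = 2130.75
  gray-hulled: 2841 × 3/16 = 532.6875
  white-hulled: 2841 × 1/16 = 177.5625
Contribution of gray-hulled: (519 − 532.6875)² / 532.6875 = 0.3517

0.352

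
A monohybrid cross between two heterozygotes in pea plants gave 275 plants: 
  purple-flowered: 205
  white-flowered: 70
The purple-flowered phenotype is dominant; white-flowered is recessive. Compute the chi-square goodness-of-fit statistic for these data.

0.030

For a monohybrid cross between heterozygotes with complete dominance, the expected phenotypic ratio is 3:1.
Under the 3:1 hypothesis (Σ ratio = 4, N = 275):
  purple-flowered: 275 × 3/4 = 206.25
  white-flowered: 275 × 1/4 = 68.75
χ² = Σ (O − E)² / E
  purple-flowered: (205 − 206.25)² / 206.25 = 0.0076
  white-flowered: (70 − 68.75)² / 68.75 = 0.0227
χ² = 0.0076 + 0.0227 = 0.0303 ≈ 0.030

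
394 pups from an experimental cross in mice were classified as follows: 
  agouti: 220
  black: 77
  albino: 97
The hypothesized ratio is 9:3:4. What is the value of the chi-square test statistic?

0.167

The 9:3:4 ratio has 16 parts, so with N = 394 the expected counts are:
  agouti: 394 × 9/16 = 221.625
  black: 394 × 3/16 = 73.875
  albino: 394 × 4/16 = 98.5
χ² = Σ (O − E)² / E
  agouti: (220 − 221.625)² / 221.625 = 0.0119
  black: (77 − 73.875)² / 73.875 = 0.1322
  albino: (97 − 98.5)² / 98.5 = 0.0228
χ² = 0.0119 + 0.1322 + 0.0228 = 0.1669 ≈ 0.167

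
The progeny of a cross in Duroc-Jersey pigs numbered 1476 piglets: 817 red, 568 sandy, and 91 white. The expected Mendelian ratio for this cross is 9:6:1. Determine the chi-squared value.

0.608

The 9:6:1 ratio has 16 parts, so with N = 1476 the expected counts are:
  red: 1476 × 9/16 = 830.25
  sandy: 1476 × 6/16 = 553.5
  white: 1476 × 1/16 = 92.25
χ² = Σ (O − E)² / E
  red: (817 − 830.25)² / 830.25 = 0.2115
  sandy: (568 − 553.5)² / 553.5 = 0.3799
  white: (91 − 92.25)² / 92.25 = 0.0169
χ² = 0.2115 + 0.3799 + 0.0169 = 0.6083 ≈ 0.608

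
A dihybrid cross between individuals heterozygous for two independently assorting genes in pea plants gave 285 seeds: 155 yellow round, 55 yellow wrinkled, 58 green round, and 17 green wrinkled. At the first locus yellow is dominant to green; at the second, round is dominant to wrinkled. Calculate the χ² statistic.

A dihybrid F₂ with independent assortment and complete dominance at both loci gives a 9:3:3:1 phenotypic ratio.
Expected counts for N = 285 under a 9:3:3:1 ratio (total parts = 16):
  yellow round: 285 × 9/16 = 160.3125
  yellow wrinkled: 285 × 3/16 = 53.4375
  green round: 285 × 3/16 = 53.4375
  green wrinkled: 285 × 1/16 = 17.8125
χ² = Σ (O − E)² / E
  yellow round: (155 − 160.3125)² / 160.3125 = 0.1760
  yellow wrinkled: (55 − 53.4375)² / 53.4375 = 0.0457
  green round: (58 − 53.4375)² / 53.4375 = 0.3895
  green wrinkled: (17 − 17.8125)² / 17.8125 = 0.0371
χ² = 0.1760 + 0.0457 + 0.3895 + 0.0371 = 0.6483 ≈ 0.648

0.648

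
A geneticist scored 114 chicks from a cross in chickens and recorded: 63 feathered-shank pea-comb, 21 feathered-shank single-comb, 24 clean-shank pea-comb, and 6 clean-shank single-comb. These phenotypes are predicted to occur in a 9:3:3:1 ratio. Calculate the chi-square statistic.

Under the 9:3:3:1 hypothesis (Σ ratio = 16, N = 114):
  feathered-shank pea-comb: 114 × 9/16 = 64.125
  feathered-shank single-comb: 114 × 3/16 = 21.375
  clean-shank pea-comb: 114 × 3/16 = 21.375
  clean-shank single-comb: 114 × 1/16 = 7.125
χ² = Σ (O − E)² / E
  feathered-shank pea-comb: (63 − 64.125)² / 64.125 = 0.0197
  feathered-shank single-comb: (21 − 21.375)² / 21.375 = 0.0066
  clean-shank pea-comb: (24 − 21.375)² / 21.375 = 0.3224
  clean-shank single-comb: (6 − 7.125)² / 7.125 = 0.1776
χ² = 0.0197 + 0.0066 + 0.3224 + 0.1776 = 0.5263 ≈ 0.526

0.526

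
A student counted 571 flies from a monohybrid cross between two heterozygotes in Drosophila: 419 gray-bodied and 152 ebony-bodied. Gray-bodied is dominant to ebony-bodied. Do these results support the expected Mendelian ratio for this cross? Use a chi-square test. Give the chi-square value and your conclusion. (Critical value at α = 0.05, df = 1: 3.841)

For a monohybrid cross between heterozygotes with complete dominance, the expected phenotypic ratio is 3:1.
The 3:1 ratio has 4 parts, so with N = 571 the expected counts are:
  gray-bodied: 571 × 3/4 = 428.25
  ebony-bodied: 571 × 1/4 = 142.75
χ² = Σ (O − E)² / E
  gray-bodied: (419 − 428.25)² / 428.25 = 0.1998
  ebony-bodied: (152 − 142.75)² / 142.75 = 0.5994
χ² = 0.1998 + 0.5994 = 0.7992 ≈ 0.799
Degrees of freedom = 2 − 1 = 1; critical value at α = 0.05 is 3.841.
Since 0.799 < 3.841, we fail to reject the null hypothesis — the data are consistent with the 3:1 ratio.

0.799; consistent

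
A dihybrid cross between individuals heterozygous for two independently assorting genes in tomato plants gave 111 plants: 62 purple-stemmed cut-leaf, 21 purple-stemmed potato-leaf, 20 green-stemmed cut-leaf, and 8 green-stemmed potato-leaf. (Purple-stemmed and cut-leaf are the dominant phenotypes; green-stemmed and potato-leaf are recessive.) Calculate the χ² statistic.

0.199

A dihybrid F₂ with independent assortment and complete dominance at both loci gives a 9:3:3:1 phenotypic ratio.
The 9:3:3:1 ratio has 16 parts, so with N = 111 the expected counts are:
  purple-stemmed cut-leaf: 111 × 9/16 = 62.4375
  purple-stemmed potato-leaf: 111 × 3/16 = 20.8125
  green-stemmed cut-leaf: 111 × 3/16 = 20.8125
  green-stemmed potato-leaf: 111 × 1/16 = 6.9375
χ² = Σ (O − E)² / E
  purple-stemmed cut-leaf: (62 − 62.4375)² / 62.4375 = 0.0031
  purple-stemmed potato-leaf: (21 − 20.8125)² / 20.8125 = 0.0017
  green-stemmed cut-leaf: (20 − 20.8125)² / 20.8125 = 0.0317
  green-stemmed potato-leaf: (8 − 6.9375)² / 6.9375 = 0.1627
χ² = 0.0031 + 0.0017 + 0.0317 + 0.1627 = 0.1992 ≈ 0.199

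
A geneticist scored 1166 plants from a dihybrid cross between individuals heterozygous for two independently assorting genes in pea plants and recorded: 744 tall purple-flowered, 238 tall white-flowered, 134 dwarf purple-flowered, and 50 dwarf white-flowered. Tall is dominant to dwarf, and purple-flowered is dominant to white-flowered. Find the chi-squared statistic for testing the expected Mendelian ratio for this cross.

A dihybrid F₂ with independent assortment and complete dominance at both loci gives a 9:3:3:1 phenotypic ratio.
The 9:3:3:1 ratio has 16 parts, so with N = 1166 the expected counts are:
  tall purple-flowered: 1166 × 9/16 = 655.875
  tall white-flowered: 1166 × 3/16 = 218.625
  dwarf purple-flowered: 1166 × 3/16 = 218.625
  dwarf white-flowered: 1166 × 1/16 = 72.875
χ² = Σ (O − E)² / E
  tall purple-flowered: (744 − 655.875)² / 655.875 = 11.8407
  tall white-flowered: (238 − 218.625)² / 218.625 = 1.7171
  dwarf purple-flowered: (134 − 218.625)² / 218.625 = 32.7565
  dwarf white-flowered: (50 − 72.875)² / 72.875 = 7.1803
χ² = 11.8407 + 1.7171 + 32.7565 + 7.1803 = 53.4946 ≈ 53.495

53.495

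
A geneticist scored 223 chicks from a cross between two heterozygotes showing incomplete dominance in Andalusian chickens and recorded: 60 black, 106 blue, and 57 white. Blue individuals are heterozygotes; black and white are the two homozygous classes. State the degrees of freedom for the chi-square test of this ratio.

With incomplete dominance, a heterozygote × heterozygote cross gives a 1:2:1 phenotypic ratio.
A goodness-of-fit test with 3 phenotype classes has df = 3 − 1 = 2.

2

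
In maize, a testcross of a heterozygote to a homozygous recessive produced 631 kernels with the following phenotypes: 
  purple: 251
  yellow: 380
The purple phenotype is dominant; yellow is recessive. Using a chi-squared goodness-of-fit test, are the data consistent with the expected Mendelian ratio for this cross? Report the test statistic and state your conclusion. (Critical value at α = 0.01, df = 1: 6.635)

26.372; not consistent

A testcross of a heterozygote (Aa × aa) gives a 1:1 phenotypic ratio.
Under the 1:1 hypothesis (Σ ratio = 2, N = 631):
  purple: 631 × 1/2 = 315.5
  yellow: 631 × 1/2 = 315.5
χ² = Σ (O − E)² / E
  purple: (251 − 315.5)² / 315.5 = 13.1862
  yellow: (380 − 315.5)² / 315.5 = 13.1862
χ² = 13.1862 + 13.1862 = 26.3724 ≈ 26.372
Degrees of freedom = 2 − 1 = 1; critical value at α = 0.01 is 6.635.
Since 26.372 > 6.635, we reject the null hypothesis — the data do not fit the 1:1 ratio.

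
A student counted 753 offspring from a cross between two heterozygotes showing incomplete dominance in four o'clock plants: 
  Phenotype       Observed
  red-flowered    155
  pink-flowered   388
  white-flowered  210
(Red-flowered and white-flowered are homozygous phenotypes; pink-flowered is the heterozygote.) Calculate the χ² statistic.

8.737

With incomplete dominance, a heterozygote × heterozygote cross gives a 1:2:1 phenotypic ratio.
Under the 1:2:1 hypothesis (Σ ratio = 4, N = 753):
  red-flowered: 753 × 1/4 = 188.25
  pink-flowered: 753 × 2/4 = 376.5
  white-flowered: 753 × 1/4 = 188.25
χ² = Σ (O − E)² / E
  red-flowered: (155 − 188.25)² / 188.25 = 5.8728
  pink-flowered: (388 − 376.5)² / 376.5 = 0.3513
  white-flowered: (210 − 188.25)² / 188.25 = 2.5129
χ² = 5.8728 + 0.3513 + 2.5129 = 8.737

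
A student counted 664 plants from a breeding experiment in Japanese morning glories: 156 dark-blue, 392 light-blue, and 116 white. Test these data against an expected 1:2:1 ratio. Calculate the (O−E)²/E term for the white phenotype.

15.060

Under the 1:2:1 hypothesis (Σ ratio = 4, N = 664):
  dark-blue: 664 × 1/4 = 166
  light-blue: 664 × 2/4 = 332
  white: 664 × 1/4 = 166
Contribution of white: (116 − 166)² / 166 = 15.0602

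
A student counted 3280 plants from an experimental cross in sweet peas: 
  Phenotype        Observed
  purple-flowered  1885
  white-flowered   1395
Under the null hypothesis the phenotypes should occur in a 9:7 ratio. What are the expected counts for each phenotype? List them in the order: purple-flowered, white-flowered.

1845, 1435

Under the 9:7 hypothesis (Σ ratio = 16, N = 3280):
  purple-flowered: 3280 × 9/16 = 1845
  white-flowered: 3280 × 7/16 = 1435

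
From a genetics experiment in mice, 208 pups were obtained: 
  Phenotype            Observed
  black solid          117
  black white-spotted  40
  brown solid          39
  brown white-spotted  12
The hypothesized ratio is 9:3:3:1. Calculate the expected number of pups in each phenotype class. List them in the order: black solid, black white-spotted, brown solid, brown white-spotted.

117, 39, 39, 13

Expected counts for N = 208 under a 9:3:3:1 ratio (total parts = 16):
  black solid: 208 × 9/16 = 117
  black white-spotted: 208 × 3/16 = 39
  brown solid: 208 × 3/16 = 39
  brown white-spotted: 208 × 1/16 = 13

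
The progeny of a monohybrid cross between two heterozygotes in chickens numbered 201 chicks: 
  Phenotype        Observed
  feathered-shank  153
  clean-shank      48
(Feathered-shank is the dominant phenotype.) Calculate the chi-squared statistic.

For a monohybrid cross between heterozygotes with complete dominance, the expected phenotypic ratio is 3:1.
Total ratio parts = 4. Expected numbers out of 201:
  feathered-shank: 201 × 3/4 = 150.75
  clean-shank: 201 × 1/4 = 50.25
χ² = Σ (O − E)² / E
  feathered-shank: (153 − 150.75)² / 150.75 = 0.0336
  clean-shank: (48 − 50.25)² / 50.25 = 0.1007
χ² = 0.0336 + 0.1007 = 0.1343 ≈ 0.134

0.134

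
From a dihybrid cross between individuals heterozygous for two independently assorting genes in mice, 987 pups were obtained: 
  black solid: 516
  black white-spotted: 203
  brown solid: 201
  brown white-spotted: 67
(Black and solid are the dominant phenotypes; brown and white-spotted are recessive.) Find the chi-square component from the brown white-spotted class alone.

A dihybrid F₂ with independent assortment and complete dominance at both loci gives a 9:3:3:1 phenotypic ratio.
Under the 9:3:3:1 hypothesis (Σ ratio = 16, N = 987):
  black solid: 987 × 9/16 = 555.1875
  black white-spotted: 987 × 3/16 = 185.0625
  brown solid: 987 × 3/16 = 185.0625
  brown white-spotted: 987 × 1/16 = 61.6875
Contribution of brown white-spotted: (67 − 61.6875)² / 61.6875 = 0.4575

0.458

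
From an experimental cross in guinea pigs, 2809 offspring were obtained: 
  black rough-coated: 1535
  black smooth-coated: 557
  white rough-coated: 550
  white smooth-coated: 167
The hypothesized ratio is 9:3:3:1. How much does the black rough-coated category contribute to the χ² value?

1.285

The 9:3:3:1 ratio has 16 parts, so with N = 2809 the expected counts are:
  black rough-coated: 2809 × 9/16 = 1580.0625
  black smooth-coated: 2809 × 3/16 = 526.6875
  white rough-coated: 2809 × 3/16 = 526.6875
  white smooth-coated: 2809 × 1/16 = 175.5625
Contribution of black rough-coated: (1535 − 1580.0625)² / 1580.0625 = 1.2852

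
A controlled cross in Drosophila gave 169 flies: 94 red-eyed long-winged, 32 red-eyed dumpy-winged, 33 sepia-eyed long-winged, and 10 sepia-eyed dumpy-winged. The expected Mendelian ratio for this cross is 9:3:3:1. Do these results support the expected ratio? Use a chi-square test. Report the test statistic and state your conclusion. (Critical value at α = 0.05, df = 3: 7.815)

The 9:3:3:1 ratio has 16 parts, so with N = 169 the expected counts are:
  red-eyed long-winged: 169 × 9/16 = 95.0625
  red-eyed dumpy-winged: 169 × 3/16 = 31.6875
  sepia-eyed long-winged: 169 × 3/16 = 31.6875
  sepia-eyed dumpy-winged: 169 × 1/16 = 10.5625
χ² = Σ (O − E)² / E
  red-eyed long-winged: (94 − 95.0625)² / 95.0625 = 0.0119
  red-eyed dumpy-winged: (32 − 31.6875)² / 31.6875 = 0.0031
  sepia-eyed long-winged: (33 − 31.6875)² / 31.6875 = 0.0544
  sepia-eyed dumpy-winged: (10 − 10.5625)² / 10.5625 = 0.0300
χ² = 0.0119 + 0.0031 + 0.0544 + 0.0300 = 0.0994 ≈ 0.099
Degrees of freedom = 4 − 1 = 3; critical value at α = 0.05 is 7.815.
Since 0.099 < 7.815, we fail to reject the null hypothesis — the data are consistent with the 9:3:3:1 ratio.

0.099; consistent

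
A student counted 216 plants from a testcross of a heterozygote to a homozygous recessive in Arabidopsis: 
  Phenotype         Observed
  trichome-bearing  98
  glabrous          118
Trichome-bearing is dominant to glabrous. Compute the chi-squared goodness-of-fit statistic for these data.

A testcross of a heterozygote (Aa × aa) gives a 1:1 phenotypic ratio.
The 1:1 ratio has 2 parts, so with N = 216 the expected counts are:
  trichome-bearing: 216 × 1/2 = 108
  glabrous: 216 × 1/2 = 108
χ² = Σ (O − E)² / E
  trichome-bearing: (98 − 108)² / 108 = 0.9259
  glabrous: (118 − 108)² / 108 = 0.9259
χ² = 0.9259 + 0.9259 = 1.8518 ≈ 1.852

1.852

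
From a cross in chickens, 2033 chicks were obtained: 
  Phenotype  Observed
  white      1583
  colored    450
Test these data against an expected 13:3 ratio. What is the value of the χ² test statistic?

Under the 13:3 hypothesis (Σ ratio = 16, N = 2033):
  white: 2033 × 13/16 = 1651.8125
  colored: 2033 × 3/16 = 381.1875
χ² = Σ (O − E)² / E
  white: (1583 − 1651.8125)² / 1651.8125 = 2.8666
  colored: (450 − 381.1875)² / 381.1875 = 12.4221
χ² = 2.8666 + 12.4221 = 15.2887 ≈ 15.289

15.289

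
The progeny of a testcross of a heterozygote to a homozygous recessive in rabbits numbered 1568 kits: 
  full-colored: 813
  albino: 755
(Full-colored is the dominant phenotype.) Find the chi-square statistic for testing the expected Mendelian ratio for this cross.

2.145

A testcross of a heterozygote (Aa × aa) gives a 1:1 phenotypic ratio.
The 1:1 ratio has 2 parts, so with N = 1568 the expected counts are:
  full-colored: 1568 × 1/2 = 784
  albino: 1568 × 1/2 = 784
χ² = Σ (O − E)² / E
  full-colored: (813 − 784)² / 784 = 1.0727
  albino: (755 − 784)² / 784 = 1.0727
χ² = 1.0727 + 1.0727 = 2.1454 ≈ 2.145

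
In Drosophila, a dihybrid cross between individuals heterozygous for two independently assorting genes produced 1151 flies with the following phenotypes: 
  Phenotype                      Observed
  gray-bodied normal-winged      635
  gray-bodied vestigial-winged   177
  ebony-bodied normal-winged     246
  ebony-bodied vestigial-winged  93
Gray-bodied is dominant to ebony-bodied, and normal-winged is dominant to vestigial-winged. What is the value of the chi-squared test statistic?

17.609

A dihybrid F₂ with independent assortment and complete dominance at both loci gives a 9:3:3:1 phenotypic ratio.
The 9:3:3:1 ratio has 16 parts, so with N = 1151 the expected counts are:
  gray-bodied normal-winged: 1151 × 9/16 = 647.4375
  gray-bodied vestigial-winged: 1151 × 3/16 = 215.8125
  ebony-bodied normal-winged: 1151 × 3/16 = 215.8125
  ebony-bodied vestigial-winged: 1151 × 1/16 = 71.9375
χ² = Σ (O − E)² / E
  gray-bodied normal-winged: (635 − 647.4375)² / 647.4375 = 0.2389
  gray-bodied vestigial-winged: (177 − 215.8125)² / 215.8125 = 6.9802
  ebony-bodied normal-winged: (246 − 215.8125)² / 215.8125 = 4.2226
  ebony-bodied vestigial-winged: (93 − 71.9375)² / 71.9375 = 6.1669
χ² = 0.2389 + 6.9802 + 4.2226 + 6.1669 = 17.6086 ≈ 17.609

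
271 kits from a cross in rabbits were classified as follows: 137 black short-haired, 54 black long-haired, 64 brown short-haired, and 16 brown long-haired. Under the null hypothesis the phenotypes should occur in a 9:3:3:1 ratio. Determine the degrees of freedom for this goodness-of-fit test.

3

A goodness-of-fit test with 4 phenotype classes has df = 4 − 1 = 3.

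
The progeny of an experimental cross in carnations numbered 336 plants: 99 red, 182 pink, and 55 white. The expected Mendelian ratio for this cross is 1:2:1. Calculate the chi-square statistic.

13.857

Total ratio parts = 4. Expected numbers out of 336:
  red: 336 × 1/4 = 84
  pink: 336 × 2/4 = 168
  white: 336 × 1/4 = 84
χ² = Σ (O − E)² / E
  red: (99 − 84)² / 84 = 2.6786
  pink: (182 − 168)² / 168 = 1.1667
  white: (55 − 84)² / 84 = 10.0119
χ² = 2.6786 + 1.1667 + 10.0119 = 13.8572 ≈ 13.857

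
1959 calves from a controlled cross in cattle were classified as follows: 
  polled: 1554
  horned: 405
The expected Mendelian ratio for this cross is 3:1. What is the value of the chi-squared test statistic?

19.554

Total ratio parts = 4. Expected numbers out of 1959:
  polled: 1959 × 3/4 = 1469.25
  horned: 1959 × 1/4 = 489.75
χ² = Σ (O − E)² / E
  polled: (1554 − 1469.25)² / 1469.25 = 4.8886
  horned: (405 − 489.75)² / 489.75 = 14.6658
χ² = 4.8886 + 14.6658 = 19.5544 ≈ 19.554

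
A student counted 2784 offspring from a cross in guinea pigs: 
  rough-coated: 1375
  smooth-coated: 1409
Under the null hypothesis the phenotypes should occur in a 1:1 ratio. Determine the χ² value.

Total ratio parts = 2. Expected numbers out of 2784:
  rough-coated: 2784 × 1/2 = 1392
  smooth-coated: 2784 × 1/2 = 1392
χ² = Σ (O − E)² / E
  rough-coated: (1375 − 1392)² / 1392 = 0.2076
  smooth-coated: (1409 − 1392)² / 1392 = 0.2076
χ² = 0.2076 + 0.2076 = 0.4152 ≈ 0.415

0.415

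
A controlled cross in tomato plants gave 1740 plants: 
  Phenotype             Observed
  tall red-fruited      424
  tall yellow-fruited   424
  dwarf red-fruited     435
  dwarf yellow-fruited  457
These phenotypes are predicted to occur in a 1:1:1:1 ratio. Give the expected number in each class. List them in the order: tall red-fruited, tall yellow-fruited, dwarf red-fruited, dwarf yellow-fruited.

435, 435, 435, 435

Total ratio parts = 4. Expected numbers out of 1740:
  tall red-fruited: 1740 × 1/4 = 435
  tall yellow-fruited: 1740 × 1/4 = 435
  dwarf red-fruited: 1740 × 1/4 = 435
  dwarf yellow-fruited: 1740 × 1/4 = 435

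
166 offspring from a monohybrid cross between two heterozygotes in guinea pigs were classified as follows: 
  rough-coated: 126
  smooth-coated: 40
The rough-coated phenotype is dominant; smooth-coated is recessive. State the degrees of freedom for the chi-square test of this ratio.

1

For a monohybrid cross between heterozygotes with complete dominance, the expected phenotypic ratio is 3:1.
A goodness-of-fit test with 2 phenotype classes has df = 2 − 1 = 1.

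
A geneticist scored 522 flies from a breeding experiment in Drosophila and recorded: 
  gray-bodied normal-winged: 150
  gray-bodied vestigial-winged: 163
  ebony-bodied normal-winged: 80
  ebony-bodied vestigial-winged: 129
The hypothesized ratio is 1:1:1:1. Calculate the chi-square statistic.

Total ratio parts = 4. Expected numbers out of 522:
  gray-bodied normal-winged: 522 × 1/4 = 130.5
  gray-bodied vestigial-winged: 522 × 1/4 = 130.5
  ebony-bodied normal-winged: 522 × 1/4 = 130.5
  ebony-bodied vestigial-winged: 522 × 1/4 = 130.5
χ² = Σ (O − E)² / E
  gray-bodied normal-winged: (150 − 130.5)² / 130.5 = 2.9138
  gray-bodied vestigial-winged: (163 − 130.5)² / 130.5 = 8.0939
  ebony-bodied normal-winged: (80 − 130.5)² / 130.5 = 19.5421
  ebony-bodied vestigial-winged: (129 − 130.5)² / 130.5 = 0.0172
χ² = 2.9138 + 8.0939 + 19.5421 + 0.0172 = 30.567

30.567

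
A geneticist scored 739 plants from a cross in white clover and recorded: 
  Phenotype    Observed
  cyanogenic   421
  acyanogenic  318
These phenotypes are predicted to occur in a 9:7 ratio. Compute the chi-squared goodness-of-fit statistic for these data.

Under the 9:7 hypothesis (Σ ratio = 16, N = 739):
  cyanogenic: 739 × 9/16 = 415.6875
  acyanogenic: 739 × 7/16 = 323.3125
χ² = Σ (O − E)² / E
  cyanogenic: (421 − 415.6875)² / 415.6875 = 0.0679
  acyanogenic: (318 − 323.3125)² / 323.3125 = 0.0873
χ² = 0.0679 + 0.0873 = 0.1552 ≈ 0.155

0.155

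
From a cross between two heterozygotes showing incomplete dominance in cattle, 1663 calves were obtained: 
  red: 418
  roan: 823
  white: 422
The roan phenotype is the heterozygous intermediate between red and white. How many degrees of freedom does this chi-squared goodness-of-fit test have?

2

With incomplete dominance, a heterozygote × heterozygote cross gives a 1:2:1 phenotypic ratio.
A goodness-of-fit test with 3 phenotype classes has df = 3 − 1 = 2.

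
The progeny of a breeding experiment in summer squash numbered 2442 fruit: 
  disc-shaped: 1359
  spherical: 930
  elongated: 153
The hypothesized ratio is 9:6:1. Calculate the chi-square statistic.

The 9:6:1 ratio has 16 parts, so with N = 2442 the expected counts are:
  disc-shaped: 2442 × 9/16 = 1373.625
  spherical: 2442 × 6/16 = 915.75
  elongated: 2442 × 1/16 = 152.625
χ² = Σ (O − E)² / E
  disc-shaped: (1359 − 1373.625)² / 1373.625 = 0.1557
  spherical: (930 − 915.75)² / 915.75 = 0.2217
  elongated: (153 − 152.625)² / 152.625 = 0.0009
χ² = 0.1557 + 0.2217 + 0.0009 = 0.3783 ≈ 0.378

0.378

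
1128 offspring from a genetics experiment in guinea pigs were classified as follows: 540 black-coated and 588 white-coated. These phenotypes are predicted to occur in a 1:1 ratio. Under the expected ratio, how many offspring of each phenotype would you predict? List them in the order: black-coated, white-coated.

564, 564

The 1:1 ratio has 2 parts, so with N = 1128 the expected counts are:
  black-coated: 1128 × 1/2 = 564
  white-coated: 1128 × 1/2 = 564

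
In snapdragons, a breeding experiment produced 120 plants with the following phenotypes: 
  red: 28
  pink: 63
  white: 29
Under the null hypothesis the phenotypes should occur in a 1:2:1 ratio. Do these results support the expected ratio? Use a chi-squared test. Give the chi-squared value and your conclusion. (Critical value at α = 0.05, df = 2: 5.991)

0.317; consistent

The 1:2:1 ratio has 4 parts, so with N = 120 the expected counts are:
  red: 120 × 1/4 = 30
  pink: 120 × 2/4 = 60
  white: 120 × 1/4 = 30
χ² = Σ (O − E)² / E
  red: (28 − 30)² / 30 = 0.1333
  pink: (63 − 60)² / 60 = 0.1500
  white: (29 − 30)² / 30 = 0.0333
χ² = 0.1333 + 0.1500 + 0.0333 = 0.3166 ≈ 0.317
Degrees of freedom = 3 − 1 = 2; critical value at α = 0.05 is 5.991.
Since 0.317 < 5.991, we fail to reject the null hypothesis — the data are consistent with the 1:2:1 ratio.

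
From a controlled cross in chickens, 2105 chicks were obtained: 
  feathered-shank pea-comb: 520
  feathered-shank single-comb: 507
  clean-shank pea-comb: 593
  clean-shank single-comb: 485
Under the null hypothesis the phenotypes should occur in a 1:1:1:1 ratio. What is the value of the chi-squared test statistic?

Under the 1:1:1:1 hypothesis (Σ ratio = 4, N = 2105):
  feathered-shank pea-comb: 2105 × 1/4 = 526.25
  feathered-shank single-comb: 2105 × 1/4 = 526.25
  clean-shank pea-comb: 2105 × 1/4 = 526.25
  clean-shank single-comb: 2105 × 1/4 = 526.25
χ² = Σ (O − E)² / E
  feathered-shank pea-comb: (520 − 526.25)² / 526.25 = 0.0742
  feathered-shank single-comb: (507 − 526.25)² / 526.25 = 0.7042
  clean-shank pea-comb: (593 − 526.25)² / 526.25 = 8.4666
  clean-shank single-comb: (485 − 526.25)² / 526.25 = 3.2334
χ² = 0.0742 + 0.7042 + 8.4666 + 3.2334 = 12.4784 ≈ 12.478

12.478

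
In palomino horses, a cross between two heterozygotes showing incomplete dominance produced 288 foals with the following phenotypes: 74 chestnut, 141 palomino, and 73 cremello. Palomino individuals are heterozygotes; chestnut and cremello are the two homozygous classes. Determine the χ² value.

0.132

With incomplete dominance, a heterozygote × heterozygote cross gives a 1:2:1 phenotypic ratio.
Under the 1:2:1 hypothesis (Σ ratio = 4, N = 288):
  chestnut: 288 × 1/4 = 72
  palomino: 288 × 2/4 = 144
  cremello: 288 × 1/4 = 72
χ² = Σ (O − E)² / E
  chestnut: (74 − 72)² / 72 = 0.0556
  palomino: (141 − 144)² / 144 = 0.0625
  cremello: (73 − 72)² / 72 = 0.0139
χ² = 0.0556 + 0.0625 + 0.0139 = 0.132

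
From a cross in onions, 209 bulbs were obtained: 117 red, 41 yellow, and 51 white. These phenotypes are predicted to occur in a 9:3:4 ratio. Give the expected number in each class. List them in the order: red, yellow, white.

The 9:3:4 ratio has 16 parts, so with N = 209 the expected counts are:
  red: 209 × 9/16 = 117.5625
  yellow: 209 × 3/16 = 39.1875
  white: 209 × 4/16 = 52.25

117.5625, 39.1875, 52.25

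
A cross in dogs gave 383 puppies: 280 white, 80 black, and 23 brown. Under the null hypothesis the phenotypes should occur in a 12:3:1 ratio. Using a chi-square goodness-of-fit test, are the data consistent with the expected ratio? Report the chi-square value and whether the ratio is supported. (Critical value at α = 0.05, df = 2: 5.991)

1.153; consistent

Under the 12:3:1 hypothesis (Σ ratio = 16, N = 383):
  white: 383 × 12/16 = 287.25
  black: 383 × 3/16 = 71.8125
  brown: 383 × 1/16 = 23.9375
χ² = Σ (O − E)² / E
  white: (280 − 287.25)² / 287.25 = 0.1830
  black: (80 − 71.8125)² / 71.8125 = 0.9335
  brown: (23 − 23.9375)² / 23.9375 = 0.0367
χ² = 0.1830 + 0.9335 + 0.0367 = 1.1532 ≈ 1.153
Degrees of freedom = 3 − 1 = 2; critical value at α = 0.05 is 5.991.
Since 1.153 < 5.991, we fail to reject the null hypothesis — the data are consistent with the 12:3:1 ratio.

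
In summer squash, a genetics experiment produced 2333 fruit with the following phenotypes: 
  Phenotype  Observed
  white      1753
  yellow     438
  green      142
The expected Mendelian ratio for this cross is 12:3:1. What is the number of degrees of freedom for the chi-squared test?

A goodness-of-fit test with 3 phenotype classes has df = 3 − 1 = 2.

2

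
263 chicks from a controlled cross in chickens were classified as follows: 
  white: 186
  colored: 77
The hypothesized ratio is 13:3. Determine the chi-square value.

19.133

Expected counts for N = 263 under a 13:3 ratio (total parts = 16):
  white: 263 × 13/16 = 213.6875
  colored: 263 × 3/16 = 49.3125
χ² = Σ (O − E)² / E
  white: (186 − 213.6875)² / 213.6875 = 3.5875
  colored: (77 − 49.3125)² / 49.3125 = 15.5457
χ² = 3.5875 + 15.5457 = 19.1332 ≈ 19.133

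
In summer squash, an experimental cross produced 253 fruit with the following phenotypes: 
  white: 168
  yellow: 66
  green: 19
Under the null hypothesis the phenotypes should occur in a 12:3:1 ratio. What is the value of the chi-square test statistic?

10.399

Total ratio parts = 16. Expected numbers out of 253:
  white: 253 × 12/16 = 189.75
  yellow: 253 × 3/16 = 47.4375
  green: 253 × 1/16 = 15.8125
χ² = Σ (O − E)² / E
  white: (168 − 189.75)² / 189.75 = 2.4931
  yellow: (66 − 47.4375)² / 47.4375 = 7.2636
  green: (19 − 15.8125)² / 15.8125 = 0.6425
χ² = 2.4931 + 7.2636 + 0.6425 = 10.3992 ≈ 10.399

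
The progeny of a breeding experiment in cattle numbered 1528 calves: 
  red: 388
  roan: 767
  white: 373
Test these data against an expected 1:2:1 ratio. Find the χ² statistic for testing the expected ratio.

0.318

The 1:2:1 ratio has 4 parts, so with N = 1528 the expected counts are:
  red: 1528 × 1/4 = 382
  roan: 1528 × 2/4 = 764
  white: 1528 × 1/4 = 382
χ² = Σ (O − E)² / E
  red: (388 − 382)² / 382 = 0.0942
  roan: (767 − 764)² / 764 = 0.0118
  white: (373 − 382)² / 382 = 0.2120
χ² = 0.0942 + 0.0118 + 0.2120 = 0.318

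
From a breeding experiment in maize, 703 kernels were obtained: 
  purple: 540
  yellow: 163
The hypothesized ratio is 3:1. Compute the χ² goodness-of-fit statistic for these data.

The 3:1 ratio has 4 parts, so with N = 703 the expected counts are:
  purple: 703 × 3/4 = 527.25
  yellow: 703 × 1/4 = 175.75
χ² = Σ (O − E)² / E
  purple: (540 − 527.25)² / 527.25 = 0.3083
  yellow: (163 − 175.75)² / 175.75 = 0.9250
χ² = 0.3083 + 0.9250 = 1.2333 ≈ 1.233

1.233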